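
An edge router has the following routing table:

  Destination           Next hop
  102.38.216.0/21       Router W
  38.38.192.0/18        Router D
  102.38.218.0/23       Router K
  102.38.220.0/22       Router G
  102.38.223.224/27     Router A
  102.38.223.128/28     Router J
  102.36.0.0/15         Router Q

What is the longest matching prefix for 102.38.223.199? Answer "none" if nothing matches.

Entries matching 102.38.223.199:
  102.38.216.0/21 (102.38.216.0 - 102.38.223.255)
  102.38.220.0/22 (102.38.220.0 - 102.38.223.255)
Most specific is 102.38.220.0/22.

102.38.220.0/22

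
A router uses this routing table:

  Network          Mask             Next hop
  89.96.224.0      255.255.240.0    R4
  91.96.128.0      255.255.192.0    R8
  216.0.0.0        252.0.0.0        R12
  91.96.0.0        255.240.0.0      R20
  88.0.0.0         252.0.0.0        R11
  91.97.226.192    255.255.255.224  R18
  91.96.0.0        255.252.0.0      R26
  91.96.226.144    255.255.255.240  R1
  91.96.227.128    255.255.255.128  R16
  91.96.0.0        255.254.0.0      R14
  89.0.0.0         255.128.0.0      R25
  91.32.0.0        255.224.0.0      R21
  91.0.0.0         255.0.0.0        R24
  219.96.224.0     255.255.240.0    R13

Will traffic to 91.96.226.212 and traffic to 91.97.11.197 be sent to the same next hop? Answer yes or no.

yes

91.96.226.212: longest match 91.96.0.0/15 -> R14
91.97.11.197: longest match 91.96.0.0/15 -> R14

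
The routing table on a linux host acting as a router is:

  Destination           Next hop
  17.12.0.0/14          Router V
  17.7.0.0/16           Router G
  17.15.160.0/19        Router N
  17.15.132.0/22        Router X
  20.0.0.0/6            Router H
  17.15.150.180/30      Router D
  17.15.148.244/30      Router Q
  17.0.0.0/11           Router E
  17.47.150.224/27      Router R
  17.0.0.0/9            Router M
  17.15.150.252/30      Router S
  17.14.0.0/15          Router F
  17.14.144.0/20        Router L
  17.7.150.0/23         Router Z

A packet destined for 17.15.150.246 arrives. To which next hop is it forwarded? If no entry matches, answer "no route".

Routes whose prefix contains 17.15.150.246:
  17.0.0.0/9 (17.0.0.0 - 17.127.255.255) -> Router M
  17.0.0.0/11 (17.0.0.0 - 17.31.255.255) -> Router E
  17.12.0.0/14 (17.12.0.0 - 17.15.255.255) -> Router V
  17.14.0.0/15 (17.14.0.0 - 17.15.255.255) -> Router F
More-specific entries that do NOT match:
  17.15.150.180/30 (17.15.150.180 - 17.15.150.183) does not contain 17.15.150.246
  17.15.148.244/30 (17.15.148.244 - 17.15.148.247) does not contain 17.15.150.246
  17.15.150.252/30 (17.15.150.252 - 17.15.150.255) does not contain 17.15.150.246
  17.47.150.224/27 (17.47.150.224 - 17.47.150.255) does not contain 17.15.150.246
  17.7.150.0/23 (17.7.150.0 - 17.7.151.255) does not contain 17.15.150.246
  17.15.132.0/22 (17.15.132.0 - 17.15.135.255) does not contain 17.15.150.246
  17.14.144.0/20 (17.14.144.0 - 17.14.159.255) does not contain 17.15.150.246
  17.15.160.0/19 (17.15.160.0 - 17.15.191.255) does not contain 17.15.150.246
  17.7.0.0/16 (17.7.0.0 - 17.7.255.255) does not contain 17.15.150.246
Longest matching prefix is /15 -> next hop Router F.

Router F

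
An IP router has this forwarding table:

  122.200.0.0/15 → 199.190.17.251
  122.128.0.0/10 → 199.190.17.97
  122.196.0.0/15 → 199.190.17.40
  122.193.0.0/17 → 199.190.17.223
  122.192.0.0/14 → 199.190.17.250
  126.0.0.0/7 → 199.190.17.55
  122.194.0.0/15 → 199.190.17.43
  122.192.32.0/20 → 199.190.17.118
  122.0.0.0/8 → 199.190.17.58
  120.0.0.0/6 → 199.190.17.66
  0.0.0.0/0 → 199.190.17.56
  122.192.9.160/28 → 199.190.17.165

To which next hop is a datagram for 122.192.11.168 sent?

Routes whose prefix contains 122.192.11.168:
  0.0.0.0/0 (default, matches everything) -> 199.190.17.56
  120.0.0.0/6 (120.0.0.0 - 123.255.255.255) -> 199.190.17.66
  122.0.0.0/8 (122.0.0.0 - 122.255.255.255) -> 199.190.17.58
  122.192.0.0/14 (122.192.0.0 - 122.195.255.255) -> 199.190.17.250
More-specific entries that do NOT match:
  122.192.9.160/28 (122.192.9.160 - 122.192.9.175) does not contain 122.192.11.168
  122.192.32.0/20 (122.192.32.0 - 122.192.47.255) does not contain 122.192.11.168
  122.193.0.0/17 (122.193.0.0 - 122.193.127.255) does not contain 122.192.11.168
  122.200.0.0/15 (122.200.0.0 - 122.201.255.255) does not contain 122.192.11.168
  122.196.0.0/15 (122.196.0.0 - 122.197.255.255) does not contain 122.192.11.168
  122.194.0.0/15 (122.194.0.0 - 122.195.255.255) does not contain 122.192.11.168
Longest matching prefix is /14 -> next hop 199.190.17.250.

199.190.17.250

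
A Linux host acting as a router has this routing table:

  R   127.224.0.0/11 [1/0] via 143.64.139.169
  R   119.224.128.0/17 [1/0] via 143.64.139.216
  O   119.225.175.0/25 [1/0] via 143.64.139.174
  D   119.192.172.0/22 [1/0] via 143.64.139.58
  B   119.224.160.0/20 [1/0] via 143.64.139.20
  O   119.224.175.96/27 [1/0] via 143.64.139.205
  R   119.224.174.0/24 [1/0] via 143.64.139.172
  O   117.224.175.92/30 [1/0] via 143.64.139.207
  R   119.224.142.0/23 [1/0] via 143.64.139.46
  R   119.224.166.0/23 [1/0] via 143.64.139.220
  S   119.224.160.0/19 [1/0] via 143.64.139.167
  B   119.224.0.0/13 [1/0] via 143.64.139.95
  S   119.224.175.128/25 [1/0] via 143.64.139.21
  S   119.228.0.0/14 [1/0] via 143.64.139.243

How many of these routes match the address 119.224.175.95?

4

Prefixes containing 119.224.175.95:
  119.224.0.0/13 (119.224.0.0 - 119.231.255.255)
  119.224.128.0/17 (119.224.128.0 - 119.224.255.255)
  119.224.160.0/19 (119.224.160.0 - 119.224.191.255)
  119.224.160.0/20 (119.224.160.0 - 119.224.175.255)
Total matching entries: 4.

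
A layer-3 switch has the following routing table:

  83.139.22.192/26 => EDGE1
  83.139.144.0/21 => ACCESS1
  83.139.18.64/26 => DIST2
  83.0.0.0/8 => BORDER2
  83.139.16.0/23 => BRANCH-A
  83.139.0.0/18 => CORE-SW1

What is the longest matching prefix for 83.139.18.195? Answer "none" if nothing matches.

Entries matching 83.139.18.195:
  83.0.0.0/8 (83.0.0.0 - 83.255.255.255)
  83.139.0.0/18 (83.139.0.0 - 83.139.63.255)
Most specific is 83.139.0.0/18.

83.139.0.0/18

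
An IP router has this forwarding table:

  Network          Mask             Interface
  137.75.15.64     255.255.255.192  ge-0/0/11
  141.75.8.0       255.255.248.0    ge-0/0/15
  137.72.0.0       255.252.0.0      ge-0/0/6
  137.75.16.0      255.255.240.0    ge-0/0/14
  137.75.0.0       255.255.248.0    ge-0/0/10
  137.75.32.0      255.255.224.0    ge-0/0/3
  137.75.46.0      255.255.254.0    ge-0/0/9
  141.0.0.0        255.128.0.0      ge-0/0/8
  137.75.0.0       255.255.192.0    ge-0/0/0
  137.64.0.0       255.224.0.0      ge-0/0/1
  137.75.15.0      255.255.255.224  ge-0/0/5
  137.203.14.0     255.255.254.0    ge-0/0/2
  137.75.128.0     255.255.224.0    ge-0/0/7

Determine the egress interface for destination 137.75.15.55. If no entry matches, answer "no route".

Routes whose prefix contains 137.75.15.55:
  137.64.0.0/11 (137.64.0.0 - 137.95.255.255) -> ge-0/0/1
  137.72.0.0/14 (137.72.0.0 - 137.75.255.255) -> ge-0/0/6
  137.75.0.0/18 (137.75.0.0 - 137.75.63.255) -> ge-0/0/0
More-specific entries that do NOT match:
  137.75.15.0/27 (137.75.15.0 - 137.75.15.31) does not contain 137.75.15.55
  137.75.15.64/26 (137.75.15.64 - 137.75.15.127) does not contain 137.75.15.55
  137.75.46.0/23 (137.75.46.0 - 137.75.47.255) does not contain 137.75.15.55
  137.203.14.0/23 (137.203.14.0 - 137.203.15.255) does not contain 137.75.15.55
  141.75.8.0/21 (141.75.8.0 - 141.75.15.255) does not contain 137.75.15.55
  137.75.0.0/21 (137.75.0.0 - 137.75.7.255) does not contain 137.75.15.55
  137.75.16.0/20 (137.75.16.0 - 137.75.31.255) does not contain 137.75.15.55
  137.75.32.0/19 (137.75.32.0 - 137.75.63.255) does not contain 137.75.15.55
  137.75.128.0/19 (137.75.128.0 - 137.75.159.255) does not contain 137.75.15.55
Longest matching prefix is /18 -> interface ge-0/0/0.

ge-0/0/0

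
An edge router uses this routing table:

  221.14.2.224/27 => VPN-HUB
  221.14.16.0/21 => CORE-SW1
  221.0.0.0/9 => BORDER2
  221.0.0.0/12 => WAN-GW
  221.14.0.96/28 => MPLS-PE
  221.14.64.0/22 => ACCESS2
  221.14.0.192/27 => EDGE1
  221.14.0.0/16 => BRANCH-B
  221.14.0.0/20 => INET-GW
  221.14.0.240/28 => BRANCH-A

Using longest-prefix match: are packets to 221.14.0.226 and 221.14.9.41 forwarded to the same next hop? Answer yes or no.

yes

221.14.0.226: longest match 221.14.0.0/20 -> INET-GW
221.14.9.41: longest match 221.14.0.0/20 -> INET-GW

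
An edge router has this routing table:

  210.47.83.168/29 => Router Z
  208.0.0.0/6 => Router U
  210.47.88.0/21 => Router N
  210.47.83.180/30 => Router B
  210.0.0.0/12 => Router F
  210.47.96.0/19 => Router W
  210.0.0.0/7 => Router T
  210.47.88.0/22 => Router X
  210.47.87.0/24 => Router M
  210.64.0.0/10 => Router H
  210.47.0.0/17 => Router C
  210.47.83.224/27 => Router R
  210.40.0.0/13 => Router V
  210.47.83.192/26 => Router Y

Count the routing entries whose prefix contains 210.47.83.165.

Prefixes containing 210.47.83.165:
  208.0.0.0/6 (208.0.0.0 - 211.255.255.255)
  210.0.0.0/7 (210.0.0.0 - 211.255.255.255)
  210.40.0.0/13 (210.40.0.0 - 210.47.255.255)
  210.47.0.0/17 (210.47.0.0 - 210.47.127.255)
Total matching entries: 4.

4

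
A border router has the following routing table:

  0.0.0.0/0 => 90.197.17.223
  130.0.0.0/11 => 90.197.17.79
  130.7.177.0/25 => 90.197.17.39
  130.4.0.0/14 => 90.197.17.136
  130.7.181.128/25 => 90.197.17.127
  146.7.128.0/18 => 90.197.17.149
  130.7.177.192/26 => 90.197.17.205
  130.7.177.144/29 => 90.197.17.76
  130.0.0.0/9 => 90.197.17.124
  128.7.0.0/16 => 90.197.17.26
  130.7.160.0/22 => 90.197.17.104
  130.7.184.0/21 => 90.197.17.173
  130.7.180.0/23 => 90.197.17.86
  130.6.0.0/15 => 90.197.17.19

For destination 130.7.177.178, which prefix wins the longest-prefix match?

Entries matching 130.7.177.178:
  0.0.0.0/0 (default, matches everything)
  130.0.0.0/9 (130.0.0.0 - 130.127.255.255)
  130.0.0.0/11 (130.0.0.0 - 130.31.255.255)
  130.4.0.0/14 (130.4.0.0 - 130.7.255.255)
  130.6.0.0/15 (130.6.0.0 - 130.7.255.255)
Most specific is 130.6.0.0/15.

130.6.0.0/15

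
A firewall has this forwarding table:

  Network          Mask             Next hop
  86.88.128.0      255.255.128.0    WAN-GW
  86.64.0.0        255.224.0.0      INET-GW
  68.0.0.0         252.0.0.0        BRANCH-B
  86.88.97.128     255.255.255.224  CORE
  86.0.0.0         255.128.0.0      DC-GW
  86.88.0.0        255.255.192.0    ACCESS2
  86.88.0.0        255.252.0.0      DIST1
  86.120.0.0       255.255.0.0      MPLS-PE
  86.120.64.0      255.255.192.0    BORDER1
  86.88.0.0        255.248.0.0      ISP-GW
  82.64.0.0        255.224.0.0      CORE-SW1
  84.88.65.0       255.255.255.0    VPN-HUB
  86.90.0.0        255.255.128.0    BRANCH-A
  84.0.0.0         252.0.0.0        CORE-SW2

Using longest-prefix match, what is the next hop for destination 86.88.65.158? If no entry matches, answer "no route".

DIST1

Routes whose prefix contains 86.88.65.158:
  84.0.0.0/6 (84.0.0.0 - 87.255.255.255) -> CORE-SW2
  86.0.0.0/9 (86.0.0.0 - 86.127.255.255) -> DC-GW
  86.64.0.0/11 (86.64.0.0 - 86.95.255.255) -> INET-GW
  86.88.0.0/13 (86.88.0.0 - 86.95.255.255) -> ISP-GW
  86.88.0.0/14 (86.88.0.0 - 86.91.255.255) -> DIST1
More-specific entries that do NOT match:
  86.88.97.128/27 (86.88.97.128 - 86.88.97.159) does not contain 86.88.65.158
  84.88.65.0/24 (84.88.65.0 - 84.88.65.255) does not contain 86.88.65.158
  86.88.0.0/18 (86.88.0.0 - 86.88.63.255) does not contain 86.88.65.158
  86.120.64.0/18 (86.120.64.0 - 86.120.127.255) does not contain 86.88.65.158
  86.88.128.0/17 (86.88.128.0 - 86.88.255.255) does not contain 86.88.65.158
  86.90.0.0/17 (86.90.0.0 - 86.90.127.255) does not contain 86.88.65.158
  86.120.0.0/16 (86.120.0.0 - 86.120.255.255) does not contain 86.88.65.158
Longest matching prefix is /14 -> next hop DIST1.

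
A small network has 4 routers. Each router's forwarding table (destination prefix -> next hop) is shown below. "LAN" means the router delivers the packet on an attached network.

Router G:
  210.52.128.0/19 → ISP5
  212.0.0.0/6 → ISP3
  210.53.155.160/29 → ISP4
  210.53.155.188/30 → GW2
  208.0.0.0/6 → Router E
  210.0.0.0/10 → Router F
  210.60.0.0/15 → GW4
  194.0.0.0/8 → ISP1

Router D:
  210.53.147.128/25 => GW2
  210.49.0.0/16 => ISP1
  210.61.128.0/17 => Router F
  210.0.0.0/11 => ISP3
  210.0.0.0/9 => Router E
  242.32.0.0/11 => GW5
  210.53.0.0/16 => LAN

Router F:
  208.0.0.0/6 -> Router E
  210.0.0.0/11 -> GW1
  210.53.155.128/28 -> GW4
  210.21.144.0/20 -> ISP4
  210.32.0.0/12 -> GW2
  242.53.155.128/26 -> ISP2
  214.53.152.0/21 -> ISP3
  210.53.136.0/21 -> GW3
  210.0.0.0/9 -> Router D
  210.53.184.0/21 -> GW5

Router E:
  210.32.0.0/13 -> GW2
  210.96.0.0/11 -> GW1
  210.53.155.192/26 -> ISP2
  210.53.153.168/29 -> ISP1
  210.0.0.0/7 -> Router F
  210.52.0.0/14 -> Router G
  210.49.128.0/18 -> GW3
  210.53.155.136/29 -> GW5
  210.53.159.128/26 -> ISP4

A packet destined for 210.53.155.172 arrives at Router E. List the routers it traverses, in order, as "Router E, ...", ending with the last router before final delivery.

Router E, Router G, Router F, Router D

At Router E: longest match for 210.53.155.172 is 210.52.0.0/14 -> Router G
At Router G: longest match for 210.53.155.172 is 210.0.0.0/10 -> Router F
At Router F: longest match for 210.53.155.172 is 210.0.0.0/9 -> Router D
At Router D: longest match for 210.53.155.172 is 210.53.0.0/16 -> LAN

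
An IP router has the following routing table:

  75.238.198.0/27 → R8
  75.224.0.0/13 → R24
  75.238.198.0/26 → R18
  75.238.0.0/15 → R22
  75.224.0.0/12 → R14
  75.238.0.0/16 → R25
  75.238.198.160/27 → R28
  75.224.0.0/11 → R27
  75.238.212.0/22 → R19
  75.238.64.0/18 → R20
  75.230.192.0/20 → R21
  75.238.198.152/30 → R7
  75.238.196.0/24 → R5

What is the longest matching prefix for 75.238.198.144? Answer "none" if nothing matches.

Entries matching 75.238.198.144:
  75.224.0.0/11 (75.224.0.0 - 75.255.255.255)
  75.224.0.0/12 (75.224.0.0 - 75.239.255.255)
  75.238.0.0/15 (75.238.0.0 - 75.239.255.255)
  75.238.0.0/16 (75.238.0.0 - 75.238.255.255)
Most specific is 75.238.0.0/16.

75.238.0.0/16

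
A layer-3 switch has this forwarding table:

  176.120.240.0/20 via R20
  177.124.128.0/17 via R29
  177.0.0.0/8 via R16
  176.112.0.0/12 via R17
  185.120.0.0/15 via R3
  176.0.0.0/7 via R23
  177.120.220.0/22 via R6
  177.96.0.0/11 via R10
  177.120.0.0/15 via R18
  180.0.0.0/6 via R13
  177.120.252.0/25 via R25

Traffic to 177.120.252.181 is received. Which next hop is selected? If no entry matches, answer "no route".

Routes whose prefix contains 177.120.252.181:
  176.0.0.0/7 (176.0.0.0 - 177.255.255.255) -> R23
  177.0.0.0/8 (177.0.0.0 - 177.255.255.255) -> R16
  177.96.0.0/11 (177.96.0.0 - 177.127.255.255) -> R10
  177.120.0.0/15 (177.120.0.0 - 177.121.255.255) -> R18
More-specific entries that do NOT match:
  177.120.252.0/25 (177.120.252.0 - 177.120.252.127) does not contain 177.120.252.181
  177.120.220.0/22 (177.120.220.0 - 177.120.223.255) does not contain 177.120.252.181
  176.120.240.0/20 (176.120.240.0 - 176.120.255.255) does not contain 177.120.252.181
  177.124.128.0/17 (177.124.128.0 - 177.124.255.255) does not contain 177.120.252.181
Longest matching prefix is /15 -> next hop R18.

R18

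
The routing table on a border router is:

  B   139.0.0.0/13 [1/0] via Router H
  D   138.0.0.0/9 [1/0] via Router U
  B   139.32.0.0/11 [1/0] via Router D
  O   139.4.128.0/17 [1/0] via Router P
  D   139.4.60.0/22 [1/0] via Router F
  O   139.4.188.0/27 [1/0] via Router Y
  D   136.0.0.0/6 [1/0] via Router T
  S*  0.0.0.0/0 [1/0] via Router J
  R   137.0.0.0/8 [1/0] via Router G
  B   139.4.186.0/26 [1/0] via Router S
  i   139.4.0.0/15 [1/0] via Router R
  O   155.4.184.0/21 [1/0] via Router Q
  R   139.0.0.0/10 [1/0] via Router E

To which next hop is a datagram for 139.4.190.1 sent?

Routes whose prefix contains 139.4.190.1:
  0.0.0.0/0 (default, matches everything) -> Router J
  136.0.0.0/6 (136.0.0.0 - 139.255.255.255) -> Router T
  139.0.0.0/10 (139.0.0.0 - 139.63.255.255) -> Router E
  139.0.0.0/13 (139.0.0.0 - 139.7.255.255) -> Router H
  139.4.0.0/15 (139.4.0.0 - 139.5.255.255) -> Router R
  139.4.128.0/17 (139.4.128.0 - 139.4.255.255) -> Router P
More-specific entries that do NOT match:
  139.4.188.0/27 (139.4.188.0 - 139.4.188.31) does not contain 139.4.190.1
  139.4.186.0/26 (139.4.186.0 - 139.4.186.63) does not contain 139.4.190.1
  139.4.60.0/22 (139.4.60.0 - 139.4.63.255) does not contain 139.4.190.1
  155.4.184.0/21 (155.4.184.0 - 155.4.191.255) does not contain 139.4.190.1
Longest matching prefix is /17 -> next hop Router P.

Router P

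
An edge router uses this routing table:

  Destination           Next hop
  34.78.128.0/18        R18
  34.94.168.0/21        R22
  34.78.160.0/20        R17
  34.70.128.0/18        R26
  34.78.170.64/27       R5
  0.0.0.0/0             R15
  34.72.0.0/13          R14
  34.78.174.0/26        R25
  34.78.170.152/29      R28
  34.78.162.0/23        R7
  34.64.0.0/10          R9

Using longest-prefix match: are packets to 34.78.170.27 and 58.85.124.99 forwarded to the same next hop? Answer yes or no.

no

34.78.170.27: longest match 34.78.160.0/20 -> R17
58.85.124.99: longest match 0.0.0.0/0 -> R15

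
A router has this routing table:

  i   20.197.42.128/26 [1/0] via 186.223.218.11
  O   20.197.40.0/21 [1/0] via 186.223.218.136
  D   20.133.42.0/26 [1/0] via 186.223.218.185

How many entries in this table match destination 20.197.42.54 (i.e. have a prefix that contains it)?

Prefixes containing 20.197.42.54:
  20.197.40.0/21 (20.197.40.0 - 20.197.47.255)
Total matching entries: 1.

1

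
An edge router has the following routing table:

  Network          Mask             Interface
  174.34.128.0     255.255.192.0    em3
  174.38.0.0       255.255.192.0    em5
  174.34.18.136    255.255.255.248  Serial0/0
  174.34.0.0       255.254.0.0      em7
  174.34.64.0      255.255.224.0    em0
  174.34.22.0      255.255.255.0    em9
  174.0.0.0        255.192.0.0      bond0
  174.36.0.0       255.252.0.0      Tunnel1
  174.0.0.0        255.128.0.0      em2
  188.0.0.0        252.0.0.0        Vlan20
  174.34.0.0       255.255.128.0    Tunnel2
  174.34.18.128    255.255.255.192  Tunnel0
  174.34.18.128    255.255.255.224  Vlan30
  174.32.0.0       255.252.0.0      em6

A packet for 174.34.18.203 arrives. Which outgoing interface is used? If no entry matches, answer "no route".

Tunnel2

Routes whose prefix contains 174.34.18.203:
  174.0.0.0/9 (174.0.0.0 - 174.127.255.255) -> em2
  174.0.0.0/10 (174.0.0.0 - 174.63.255.255) -> bond0
  174.32.0.0/14 (174.32.0.0 - 174.35.255.255) -> em6
  174.34.0.0/15 (174.34.0.0 - 174.35.255.255) -> em7
  174.34.0.0/17 (174.34.0.0 - 174.34.127.255) -> Tunnel2
More-specific entries that do NOT match:
  174.34.18.136/29 (174.34.18.136 - 174.34.18.143) does not contain 174.34.18.203
  174.34.18.128/27 (174.34.18.128 - 174.34.18.159) does not contain 174.34.18.203
  174.34.18.128/26 (174.34.18.128 - 174.34.18.191) does not contain 174.34.18.203
  174.34.22.0/24 (174.34.22.0 - 174.34.22.255) does not contain 174.34.18.203
  174.34.64.0/19 (174.34.64.0 - 174.34.95.255) does not contain 174.34.18.203
  174.34.128.0/18 (174.34.128.0 - 174.34.191.255) does not contain 174.34.18.203
  174.38.0.0/18 (174.38.0.0 - 174.38.63.255) does not contain 174.34.18.203
Longest matching prefix is /17 -> interface Tunnel2.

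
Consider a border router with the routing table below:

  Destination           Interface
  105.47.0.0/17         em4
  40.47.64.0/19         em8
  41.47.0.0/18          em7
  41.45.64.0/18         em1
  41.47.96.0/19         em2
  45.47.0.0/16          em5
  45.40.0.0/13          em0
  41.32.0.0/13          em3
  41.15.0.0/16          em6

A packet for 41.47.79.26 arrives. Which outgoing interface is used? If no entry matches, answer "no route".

No entry's prefix contains 41.47.79.26; there is no default route.

no route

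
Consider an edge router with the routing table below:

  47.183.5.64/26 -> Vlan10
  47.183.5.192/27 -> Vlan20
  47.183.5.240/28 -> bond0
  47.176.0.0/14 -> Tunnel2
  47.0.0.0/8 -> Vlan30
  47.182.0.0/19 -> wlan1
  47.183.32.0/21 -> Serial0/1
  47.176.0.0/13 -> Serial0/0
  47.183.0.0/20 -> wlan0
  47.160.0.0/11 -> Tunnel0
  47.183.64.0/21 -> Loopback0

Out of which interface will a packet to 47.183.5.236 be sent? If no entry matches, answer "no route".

wlan0

Routes whose prefix contains 47.183.5.236:
  47.0.0.0/8 (47.0.0.0 - 47.255.255.255) -> Vlan30
  47.160.0.0/11 (47.160.0.0 - 47.191.255.255) -> Tunnel0
  47.176.0.0/13 (47.176.0.0 - 47.183.255.255) -> Serial0/0
  47.183.0.0/20 (47.183.0.0 - 47.183.15.255) -> wlan0
More-specific entries that do NOT match:
  47.183.5.240/28 (47.183.5.240 - 47.183.5.255) does not contain 47.183.5.236
  47.183.5.192/27 (47.183.5.192 - 47.183.5.223) does not contain 47.183.5.236
  47.183.5.64/26 (47.183.5.64 - 47.183.5.127) does not contain 47.183.5.236
  47.183.32.0/21 (47.183.32.0 - 47.183.39.255) does not contain 47.183.5.236
  47.183.64.0/21 (47.183.64.0 - 47.183.71.255) does not contain 47.183.5.236
Longest matching prefix is /20 -> interface wlan0.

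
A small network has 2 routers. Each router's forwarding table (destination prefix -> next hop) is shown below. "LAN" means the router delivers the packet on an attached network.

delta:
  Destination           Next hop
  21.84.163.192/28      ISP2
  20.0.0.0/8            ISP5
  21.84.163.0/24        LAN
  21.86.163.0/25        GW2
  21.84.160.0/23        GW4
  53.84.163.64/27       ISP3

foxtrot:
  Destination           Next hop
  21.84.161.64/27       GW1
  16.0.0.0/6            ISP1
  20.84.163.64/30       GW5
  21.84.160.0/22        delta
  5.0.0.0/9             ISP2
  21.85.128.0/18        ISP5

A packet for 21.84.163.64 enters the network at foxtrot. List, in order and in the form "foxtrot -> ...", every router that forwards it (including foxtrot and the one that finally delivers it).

At foxtrot: longest match for 21.84.163.64 is 21.84.160.0/22 -> delta
At delta: longest match for 21.84.163.64 is 21.84.163.0/24 -> LAN

foxtrot -> delta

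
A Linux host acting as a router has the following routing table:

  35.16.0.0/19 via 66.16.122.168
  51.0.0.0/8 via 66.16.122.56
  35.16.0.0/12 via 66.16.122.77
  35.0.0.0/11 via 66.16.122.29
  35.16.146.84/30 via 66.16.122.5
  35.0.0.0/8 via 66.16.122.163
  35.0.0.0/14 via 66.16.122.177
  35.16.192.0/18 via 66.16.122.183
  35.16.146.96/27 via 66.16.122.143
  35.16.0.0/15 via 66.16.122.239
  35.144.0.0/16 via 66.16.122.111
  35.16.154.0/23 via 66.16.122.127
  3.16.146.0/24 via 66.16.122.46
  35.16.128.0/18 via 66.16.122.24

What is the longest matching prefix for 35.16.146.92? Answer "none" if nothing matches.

35.16.128.0/18

Entries matching 35.16.146.92:
  35.0.0.0/8 (35.0.0.0 - 35.255.255.255)
  35.0.0.0/11 (35.0.0.0 - 35.31.255.255)
  35.16.0.0/12 (35.16.0.0 - 35.31.255.255)
  35.16.0.0/15 (35.16.0.0 - 35.17.255.255)
  35.16.128.0/18 (35.16.128.0 - 35.16.191.255)
Most specific is 35.16.128.0/18.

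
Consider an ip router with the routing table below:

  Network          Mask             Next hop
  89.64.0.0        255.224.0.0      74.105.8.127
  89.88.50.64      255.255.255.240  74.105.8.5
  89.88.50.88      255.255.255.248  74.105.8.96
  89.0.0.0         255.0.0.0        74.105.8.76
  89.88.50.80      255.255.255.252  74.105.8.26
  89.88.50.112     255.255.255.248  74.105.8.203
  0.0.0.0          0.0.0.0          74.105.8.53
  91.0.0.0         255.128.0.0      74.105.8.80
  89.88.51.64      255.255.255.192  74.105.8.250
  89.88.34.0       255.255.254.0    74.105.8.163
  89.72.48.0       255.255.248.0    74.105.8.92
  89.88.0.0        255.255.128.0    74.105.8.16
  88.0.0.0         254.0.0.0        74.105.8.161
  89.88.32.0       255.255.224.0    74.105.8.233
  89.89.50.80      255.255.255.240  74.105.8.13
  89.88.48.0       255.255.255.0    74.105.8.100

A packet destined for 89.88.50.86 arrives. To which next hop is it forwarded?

74.105.8.233

Routes whose prefix contains 89.88.50.86:
  0.0.0.0/0 (default, matches everything) -> 74.105.8.53
  88.0.0.0/7 (88.0.0.0 - 89.255.255.255) -> 74.105.8.161
  89.0.0.0/8 (89.0.0.0 - 89.255.255.255) -> 74.105.8.76
  89.64.0.0/11 (89.64.0.0 - 89.95.255.255) -> 74.105.8.127
  89.88.0.0/17 (89.88.0.0 - 89.88.127.255) -> 74.105.8.16
  89.88.32.0/19 (89.88.32.0 - 89.88.63.255) -> 74.105.8.233
More-specific entries that do NOT match:
  89.88.50.80/30 (89.88.50.80 - 89.88.50.83) does not contain 89.88.50.86
  89.88.50.88/29 (89.88.50.88 - 89.88.50.95) does not contain 89.88.50.86
  89.88.50.112/29 (89.88.50.112 - 89.88.50.119) does not contain 89.88.50.86
  89.88.50.64/28 (89.88.50.64 - 89.88.50.79) does not contain 89.88.50.86
  89.89.50.80/28 (89.89.50.80 - 89.89.50.95) does not contain 89.88.50.86
  89.88.51.64/26 (89.88.51.64 - 89.88.51.127) does not contain 89.88.50.86
  89.88.48.0/24 (89.88.48.0 - 89.88.48.255) does not contain 89.88.50.86
  89.88.34.0/23 (89.88.34.0 - 89.88.35.255) does not contain 89.88.50.86
  89.72.48.0/21 (89.72.48.0 - 89.72.55.255) does not contain 89.88.50.86
Longest matching prefix is /19 -> next hop 74.105.8.233.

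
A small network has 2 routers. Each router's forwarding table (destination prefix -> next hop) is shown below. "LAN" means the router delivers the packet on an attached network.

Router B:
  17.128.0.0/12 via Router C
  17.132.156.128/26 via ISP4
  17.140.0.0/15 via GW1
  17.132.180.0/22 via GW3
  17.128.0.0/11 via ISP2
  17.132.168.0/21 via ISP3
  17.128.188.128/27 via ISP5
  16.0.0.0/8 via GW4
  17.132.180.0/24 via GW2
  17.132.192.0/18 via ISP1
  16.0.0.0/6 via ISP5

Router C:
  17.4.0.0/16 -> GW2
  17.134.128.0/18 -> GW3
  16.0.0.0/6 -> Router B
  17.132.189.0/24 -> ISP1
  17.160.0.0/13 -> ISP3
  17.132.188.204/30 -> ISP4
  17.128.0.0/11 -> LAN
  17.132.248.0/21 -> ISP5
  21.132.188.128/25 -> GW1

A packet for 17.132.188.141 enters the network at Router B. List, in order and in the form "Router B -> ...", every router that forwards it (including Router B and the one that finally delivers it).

Router B -> Router C

At Router B: longest match for 17.132.188.141 is 17.128.0.0/12 -> Router C
At Router C: longest match for 17.132.188.141 is 17.128.0.0/11 -> LAN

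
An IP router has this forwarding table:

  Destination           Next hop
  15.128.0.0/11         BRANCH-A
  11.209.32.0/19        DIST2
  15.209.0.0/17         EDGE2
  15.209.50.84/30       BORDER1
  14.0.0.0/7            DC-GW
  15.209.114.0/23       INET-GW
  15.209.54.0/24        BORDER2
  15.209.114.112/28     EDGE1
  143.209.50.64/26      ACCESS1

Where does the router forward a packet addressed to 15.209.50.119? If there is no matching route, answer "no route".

Routes whose prefix contains 15.209.50.119:
  14.0.0.0/7 (14.0.0.0 - 15.255.255.255) -> DC-GW
  15.209.0.0/17 (15.209.0.0 - 15.209.127.255) -> EDGE2
More-specific entries that do NOT match:
  15.209.50.84/30 (15.209.50.84 - 15.209.50.87) does not contain 15.209.50.119
  15.209.114.112/28 (15.209.114.112 - 15.209.114.127) does not contain 15.209.50.119
  143.209.50.64/26 (143.209.50.64 - 143.209.50.127) does not contain 15.209.50.119
  15.209.54.0/24 (15.209.54.0 - 15.209.54.255) does not contain 15.209.50.119
  15.209.114.0/23 (15.209.114.0 - 15.209.115.255) does not contain 15.209.50.119
  11.209.32.0/19 (11.209.32.0 - 11.209.63.255) does not contain 15.209.50.119
Longest matching prefix is /17 -> next hop EDGE2.

EDGE2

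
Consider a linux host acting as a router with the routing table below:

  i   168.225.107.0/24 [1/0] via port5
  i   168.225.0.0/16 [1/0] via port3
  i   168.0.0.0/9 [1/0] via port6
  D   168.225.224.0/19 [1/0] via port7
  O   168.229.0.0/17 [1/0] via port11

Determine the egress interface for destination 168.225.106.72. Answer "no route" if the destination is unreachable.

Routes whose prefix contains 168.225.106.72:
  168.225.0.0/16 (168.225.0.0 - 168.225.255.255) -> port3
More-specific entries that do NOT match:
  168.225.107.0/24 (168.225.107.0 - 168.225.107.255) does not contain 168.225.106.72
  168.225.224.0/19 (168.225.224.0 - 168.225.255.255) does not contain 168.225.106.72
  168.229.0.0/17 (168.229.0.0 - 168.229.127.255) does not contain 168.225.106.72
Longest matching prefix is /16 -> interface port3.

port3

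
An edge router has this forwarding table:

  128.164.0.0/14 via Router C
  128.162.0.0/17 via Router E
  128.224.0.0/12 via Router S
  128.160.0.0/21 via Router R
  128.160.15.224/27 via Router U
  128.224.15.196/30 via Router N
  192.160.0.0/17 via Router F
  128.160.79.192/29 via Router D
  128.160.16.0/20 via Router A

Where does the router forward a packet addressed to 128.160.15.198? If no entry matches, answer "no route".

no route

No entry's prefix contains 128.160.15.198; there is no default route.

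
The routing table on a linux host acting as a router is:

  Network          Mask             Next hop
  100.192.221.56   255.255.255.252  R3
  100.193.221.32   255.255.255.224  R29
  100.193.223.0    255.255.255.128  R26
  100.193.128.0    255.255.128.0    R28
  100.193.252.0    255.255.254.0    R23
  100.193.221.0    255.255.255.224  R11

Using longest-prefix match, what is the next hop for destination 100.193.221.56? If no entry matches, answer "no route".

Routes whose prefix contains 100.193.221.56:
  100.193.128.0/17 (100.193.128.0 - 100.193.255.255) -> R28
  100.193.221.32/27 (100.193.221.32 - 100.193.221.63) -> R29
More-specific entries that do NOT match:
  100.192.221.56/30 (100.192.221.56 - 100.192.221.59) does not contain 100.193.221.56
Longest matching prefix is /27 -> next hop R29.

R29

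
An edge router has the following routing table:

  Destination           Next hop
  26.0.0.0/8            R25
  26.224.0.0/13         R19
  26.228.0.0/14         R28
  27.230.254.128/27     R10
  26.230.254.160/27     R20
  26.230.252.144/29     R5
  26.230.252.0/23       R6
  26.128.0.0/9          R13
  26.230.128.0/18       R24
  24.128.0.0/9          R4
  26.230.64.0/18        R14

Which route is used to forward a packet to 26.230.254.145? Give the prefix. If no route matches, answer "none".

26.228.0.0/14

Entries matching 26.230.254.145:
  26.0.0.0/8 (26.0.0.0 - 26.255.255.255)
  26.128.0.0/9 (26.128.0.0 - 26.255.255.255)
  26.224.0.0/13 (26.224.0.0 - 26.231.255.255)
  26.228.0.0/14 (26.228.0.0 - 26.231.255.255)
Most specific is 26.228.0.0/14.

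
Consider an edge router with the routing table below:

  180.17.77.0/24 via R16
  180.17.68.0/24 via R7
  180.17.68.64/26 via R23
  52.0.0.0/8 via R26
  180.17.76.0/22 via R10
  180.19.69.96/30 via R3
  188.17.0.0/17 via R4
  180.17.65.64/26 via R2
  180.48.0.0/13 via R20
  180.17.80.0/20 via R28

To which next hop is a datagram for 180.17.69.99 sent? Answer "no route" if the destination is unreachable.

no route

No entry's prefix contains 180.17.69.99; there is no default route.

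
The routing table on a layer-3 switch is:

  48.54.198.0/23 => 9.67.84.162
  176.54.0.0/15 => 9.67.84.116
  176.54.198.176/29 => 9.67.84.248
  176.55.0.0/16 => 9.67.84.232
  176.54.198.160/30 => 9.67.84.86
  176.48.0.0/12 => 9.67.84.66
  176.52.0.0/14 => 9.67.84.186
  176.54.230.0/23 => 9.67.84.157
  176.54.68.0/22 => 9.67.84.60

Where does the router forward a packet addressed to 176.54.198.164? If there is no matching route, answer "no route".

Routes whose prefix contains 176.54.198.164:
  176.48.0.0/12 (176.48.0.0 - 176.63.255.255) -> 9.67.84.66
  176.52.0.0/14 (176.52.0.0 - 176.55.255.255) -> 9.67.84.186
  176.54.0.0/15 (176.54.0.0 - 176.55.255.255) -> 9.67.84.116
More-specific entries that do NOT match:
  176.54.198.160/30 (176.54.198.160 - 176.54.198.163) does not contain 176.54.198.164
  176.54.198.176/29 (176.54.198.176 - 176.54.198.183) does not contain 176.54.198.164
  48.54.198.0/23 (48.54.198.0 - 48.54.199.255) does not contain 176.54.198.164
  176.54.230.0/23 (176.54.230.0 - 176.54.231.255) does not contain 176.54.198.164
  176.54.68.0/22 (176.54.68.0 - 176.54.71.255) does not contain 176.54.198.164
  176.55.0.0/16 (176.55.0.0 - 176.55.255.255) does not contain 176.54.198.164
Longest matching prefix is /15 -> next hop 9.67.84.116.

9.67.84.116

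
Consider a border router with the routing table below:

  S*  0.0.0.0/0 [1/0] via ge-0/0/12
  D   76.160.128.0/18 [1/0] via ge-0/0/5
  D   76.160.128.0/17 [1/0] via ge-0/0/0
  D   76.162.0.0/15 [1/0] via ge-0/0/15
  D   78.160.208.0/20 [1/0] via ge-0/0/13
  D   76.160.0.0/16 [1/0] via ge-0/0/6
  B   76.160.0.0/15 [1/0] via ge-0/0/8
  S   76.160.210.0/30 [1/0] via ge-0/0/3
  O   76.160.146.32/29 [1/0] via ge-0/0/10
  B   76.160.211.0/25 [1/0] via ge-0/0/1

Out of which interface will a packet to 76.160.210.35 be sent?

ge-0/0/0

Routes whose prefix contains 76.160.210.35:
  0.0.0.0/0 (default, matches everything) -> ge-0/0/12
  76.160.0.0/15 (76.160.0.0 - 76.161.255.255) -> ge-0/0/8
  76.160.0.0/16 (76.160.0.0 - 76.160.255.255) -> ge-0/0/6
  76.160.128.0/17 (76.160.128.0 - 76.160.255.255) -> ge-0/0/0
More-specific entries that do NOT match:
  76.160.210.0/30 (76.160.210.0 - 76.160.210.3) does not contain 76.160.210.35
  76.160.146.32/29 (76.160.146.32 - 76.160.146.39) does not contain 76.160.210.35
  76.160.211.0/25 (76.160.211.0 - 76.160.211.127) does not contain 76.160.210.35
  78.160.208.0/20 (78.160.208.0 - 78.160.223.255) does not contain 76.160.210.35
  76.160.128.0/18 (76.160.128.0 - 76.160.191.255) does not contain 76.160.210.35
Longest matching prefix is /17 -> interface ge-0/0/0.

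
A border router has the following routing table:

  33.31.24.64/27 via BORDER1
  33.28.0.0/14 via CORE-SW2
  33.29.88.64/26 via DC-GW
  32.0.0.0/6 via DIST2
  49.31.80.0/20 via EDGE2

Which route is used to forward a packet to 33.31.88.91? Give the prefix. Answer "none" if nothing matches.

33.28.0.0/14

Entries matching 33.31.88.91:
  32.0.0.0/6 (32.0.0.0 - 35.255.255.255)
  33.28.0.0/14 (33.28.0.0 - 33.31.255.255)
Most specific is 33.28.0.0/14.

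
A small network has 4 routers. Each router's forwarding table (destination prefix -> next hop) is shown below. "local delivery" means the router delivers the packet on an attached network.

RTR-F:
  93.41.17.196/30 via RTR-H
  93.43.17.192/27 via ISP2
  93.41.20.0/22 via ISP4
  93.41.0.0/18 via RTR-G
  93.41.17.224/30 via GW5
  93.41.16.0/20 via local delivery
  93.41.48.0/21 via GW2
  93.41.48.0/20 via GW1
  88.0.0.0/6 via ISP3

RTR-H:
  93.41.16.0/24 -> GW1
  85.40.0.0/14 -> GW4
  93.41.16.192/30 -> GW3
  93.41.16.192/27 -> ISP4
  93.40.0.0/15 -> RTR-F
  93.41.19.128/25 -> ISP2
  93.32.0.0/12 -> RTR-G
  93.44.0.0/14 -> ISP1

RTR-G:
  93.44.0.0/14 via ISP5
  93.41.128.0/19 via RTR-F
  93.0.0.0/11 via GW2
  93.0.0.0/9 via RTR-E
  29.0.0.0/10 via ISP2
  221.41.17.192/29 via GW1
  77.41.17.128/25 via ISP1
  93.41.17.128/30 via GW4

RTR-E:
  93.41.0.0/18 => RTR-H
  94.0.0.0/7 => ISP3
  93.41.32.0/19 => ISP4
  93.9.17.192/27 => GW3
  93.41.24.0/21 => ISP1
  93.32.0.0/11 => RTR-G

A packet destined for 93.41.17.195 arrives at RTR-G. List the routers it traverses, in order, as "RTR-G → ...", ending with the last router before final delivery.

At RTR-G: longest match for 93.41.17.195 is 93.0.0.0/9 -> RTR-E
At RTR-E: longest match for 93.41.17.195 is 93.41.0.0/18 -> RTR-H
At RTR-H: longest match for 93.41.17.195 is 93.40.0.0/15 -> RTR-F
At RTR-F: longest match for 93.41.17.195 is 93.41.16.0/20 -> local delivery

RTR-G → RTR-E → RTR-H → RTR-F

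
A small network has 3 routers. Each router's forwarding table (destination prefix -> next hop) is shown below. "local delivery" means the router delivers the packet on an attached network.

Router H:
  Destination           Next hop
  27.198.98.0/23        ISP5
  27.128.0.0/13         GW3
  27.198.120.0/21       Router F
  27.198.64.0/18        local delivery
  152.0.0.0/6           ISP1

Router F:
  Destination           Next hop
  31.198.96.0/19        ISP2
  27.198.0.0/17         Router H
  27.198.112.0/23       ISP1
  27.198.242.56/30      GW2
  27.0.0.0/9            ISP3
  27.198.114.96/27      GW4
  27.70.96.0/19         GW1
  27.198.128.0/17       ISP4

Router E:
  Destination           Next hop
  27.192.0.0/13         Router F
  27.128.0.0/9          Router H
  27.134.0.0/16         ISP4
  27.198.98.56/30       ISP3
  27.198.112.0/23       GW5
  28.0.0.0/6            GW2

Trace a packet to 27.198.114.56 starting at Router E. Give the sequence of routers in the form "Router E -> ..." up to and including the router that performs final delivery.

Router E -> Router F -> Router H

At Router E: longest match for 27.198.114.56 is 27.192.0.0/13 -> Router F
At Router F: longest match for 27.198.114.56 is 27.198.0.0/17 -> Router H
At Router H: longest match for 27.198.114.56 is 27.198.64.0/18 -> local delivery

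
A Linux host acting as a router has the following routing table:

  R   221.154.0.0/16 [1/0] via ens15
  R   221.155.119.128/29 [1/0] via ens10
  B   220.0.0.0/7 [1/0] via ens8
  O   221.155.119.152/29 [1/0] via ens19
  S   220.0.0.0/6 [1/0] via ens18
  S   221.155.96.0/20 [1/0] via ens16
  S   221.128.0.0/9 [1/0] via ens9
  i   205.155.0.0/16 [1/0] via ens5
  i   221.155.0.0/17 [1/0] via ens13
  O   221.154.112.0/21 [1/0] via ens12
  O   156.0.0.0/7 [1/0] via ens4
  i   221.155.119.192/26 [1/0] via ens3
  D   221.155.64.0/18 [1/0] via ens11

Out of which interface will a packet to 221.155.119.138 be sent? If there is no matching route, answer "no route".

Routes whose prefix contains 221.155.119.138:
  220.0.0.0/6 (220.0.0.0 - 223.255.255.255) -> ens18
  220.0.0.0/7 (220.0.0.0 - 221.255.255.255) -> ens8
  221.128.0.0/9 (221.128.0.0 - 221.255.255.255) -> ens9
  221.155.0.0/17 (221.155.0.0 - 221.155.127.255) -> ens13
  221.155.64.0/18 (221.155.64.0 - 221.155.127.255) -> ens11
More-specific entries that do NOT match:
  221.155.119.128/29 (221.155.119.128 - 221.155.119.135) does not contain 221.155.119.138
  221.155.119.152/29 (221.155.119.152 - 221.155.119.159) does not contain 221.155.119.138
  221.155.119.192/26 (221.155.119.192 - 221.155.119.255) does not contain 221.155.119.138
  221.154.112.0/21 (221.154.112.0 - 221.154.119.255) does not contain 221.155.119.138
  221.155.96.0/20 (221.155.96.0 - 221.155.111.255) does not contain 221.155.119.138
Longest matching prefix is /18 -> interface ens11.

ens11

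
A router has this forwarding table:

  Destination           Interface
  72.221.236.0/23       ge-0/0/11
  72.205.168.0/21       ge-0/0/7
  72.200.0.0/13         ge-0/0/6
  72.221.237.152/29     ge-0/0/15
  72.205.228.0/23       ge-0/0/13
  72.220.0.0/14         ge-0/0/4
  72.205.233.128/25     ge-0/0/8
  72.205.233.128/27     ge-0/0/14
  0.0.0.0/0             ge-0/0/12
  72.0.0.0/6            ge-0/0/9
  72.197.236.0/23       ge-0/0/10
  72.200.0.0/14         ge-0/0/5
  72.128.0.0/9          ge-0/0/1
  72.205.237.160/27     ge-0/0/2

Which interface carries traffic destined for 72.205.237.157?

Routes whose prefix contains 72.205.237.157:
  0.0.0.0/0 (default, matches everything) -> ge-0/0/12
  72.0.0.0/6 (72.0.0.0 - 75.255.255.255) -> ge-0/0/9
  72.128.0.0/9 (72.128.0.0 - 72.255.255.255) -> ge-0/0/1
  72.200.0.0/13 (72.200.0.0 - 72.207.255.255) -> ge-0/0/6
More-specific entries that do NOT match:
  72.221.237.152/29 (72.221.237.152 - 72.221.237.159) does not contain 72.205.237.157
  72.205.233.128/27 (72.205.233.128 - 72.205.233.159) does not contain 72.205.237.157
  72.205.237.160/27 (72.205.237.160 - 72.205.237.191) does not contain 72.205.237.157
  72.205.233.128/25 (72.205.233.128 - 72.205.233.255) does not contain 72.205.237.157
  72.221.236.0/23 (72.221.236.0 - 72.221.237.255) does not contain 72.205.237.157
  72.205.228.0/23 (72.205.228.0 - 72.205.229.255) does not contain 72.205.237.157
  72.197.236.0/23 (72.197.236.0 - 72.197.237.255) does not contain 72.205.237.157
  72.205.168.0/21 (72.205.168.0 - 72.205.175.255) does not contain 72.205.237.157
  72.220.0.0/14 (72.220.0.0 - 72.223.255.255) does not contain 72.205.237.157
  72.200.0.0/14 (72.200.0.0 - 72.203.255.255) does not contain 72.205.237.157
Longest matching prefix is /13 -> interface ge-0/0/6.

ge-0/0/6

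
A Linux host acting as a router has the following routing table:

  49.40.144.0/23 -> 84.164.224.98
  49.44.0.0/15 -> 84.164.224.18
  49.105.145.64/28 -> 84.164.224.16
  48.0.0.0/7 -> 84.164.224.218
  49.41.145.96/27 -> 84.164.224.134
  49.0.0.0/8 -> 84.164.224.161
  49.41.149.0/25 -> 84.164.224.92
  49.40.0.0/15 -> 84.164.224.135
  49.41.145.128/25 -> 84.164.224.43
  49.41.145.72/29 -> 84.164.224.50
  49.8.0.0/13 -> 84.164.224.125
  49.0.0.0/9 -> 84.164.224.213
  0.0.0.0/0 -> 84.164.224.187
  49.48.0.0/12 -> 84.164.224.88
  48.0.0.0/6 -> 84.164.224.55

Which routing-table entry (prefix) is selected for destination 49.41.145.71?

49.40.0.0/15

Entries matching 49.41.145.71:
  0.0.0.0/0 (default, matches everything)
  48.0.0.0/6 (48.0.0.0 - 51.255.255.255)
  48.0.0.0/7 (48.0.0.0 - 49.255.255.255)
  49.0.0.0/8 (49.0.0.0 - 49.255.255.255)
  49.0.0.0/9 (49.0.0.0 - 49.127.255.255)
  49.40.0.0/15 (49.40.0.0 - 49.41.255.255)
Most specific is 49.40.0.0/15.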